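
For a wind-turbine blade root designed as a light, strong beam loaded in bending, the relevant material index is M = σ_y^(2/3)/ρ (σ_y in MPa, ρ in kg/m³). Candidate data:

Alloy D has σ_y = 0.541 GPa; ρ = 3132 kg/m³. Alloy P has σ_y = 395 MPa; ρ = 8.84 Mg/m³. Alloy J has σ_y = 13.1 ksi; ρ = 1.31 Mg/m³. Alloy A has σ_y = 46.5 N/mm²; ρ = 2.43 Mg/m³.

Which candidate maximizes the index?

alloy D

After converting to SI:
  alloy D: σ_y = 541.0 MPa, ρ = 3132 kg/m³
  alloy P: σ_y = 395.0 MPa, ρ = 8840 kg/m³
  alloy J: σ_y = 90.32 MPa, ρ = 1310 kg/m³
  alloy A: σ_y = 46.50 MPa, ρ = 2430 kg/m³
  alloy D: M = 21.2×10⁻³
  alloy J: M = 15.4×10⁻³
  alloy P: M = 6.09×10⁻³
  alloy A: M = 5.32×10⁻³
Alloy D ranks first.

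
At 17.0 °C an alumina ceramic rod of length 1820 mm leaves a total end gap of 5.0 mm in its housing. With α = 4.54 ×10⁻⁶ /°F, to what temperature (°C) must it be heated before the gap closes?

353 °C

α = 4.54×10⁻⁶/°F × 9/5 = 8.17×10⁻⁶/K.
α·L₀·ΔT = 5.0 mm ⇒ ΔT = 5.0 / (8.17×10⁻⁶ × 1820.0) = 336.2 K.
T = 17.0 + 336.2 = 353.2 °C.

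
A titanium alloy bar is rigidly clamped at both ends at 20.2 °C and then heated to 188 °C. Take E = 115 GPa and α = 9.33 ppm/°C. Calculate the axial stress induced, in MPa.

180 MPa

ΔT = 167.8 K. Constrained thermal stress σ = E·α·ΔT = 115.0×10³ MPa × 9.33×10⁻⁶ × 167.8 = 180 MPa (compressive).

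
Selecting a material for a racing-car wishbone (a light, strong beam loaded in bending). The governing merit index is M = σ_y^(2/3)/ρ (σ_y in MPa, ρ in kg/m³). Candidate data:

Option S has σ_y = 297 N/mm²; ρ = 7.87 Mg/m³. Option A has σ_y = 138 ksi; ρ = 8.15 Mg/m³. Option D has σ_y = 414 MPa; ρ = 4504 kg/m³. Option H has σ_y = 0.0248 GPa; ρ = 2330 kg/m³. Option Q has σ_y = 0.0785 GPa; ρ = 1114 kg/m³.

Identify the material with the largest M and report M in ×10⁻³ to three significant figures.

option Q, M = 16.5×10⁻³

Convert each candidate to consistent units, then evaluate M:
  option S: σ_y = 297.0 MPa, ρ = 7870 kg/m³
  option A: σ_y = 951.5 MPa, ρ = 8150 kg/m³
  option D: σ_y = 414.0 MPa, ρ = 4504 kg/m³
  option H: σ_y = 24.80 MPa, ρ = 2330 kg/m³
  option Q: σ_y = 78.50 MPa, ρ = 1114 kg/m³
  option Q: M = 16.5×10⁻³
  option D: M = 12.3×10⁻³
  option A: M = 11.9×10⁻³
  option S: M = 5.66×10⁻³
  option H: M = 3.65×10⁻³
Option Q has the largest M.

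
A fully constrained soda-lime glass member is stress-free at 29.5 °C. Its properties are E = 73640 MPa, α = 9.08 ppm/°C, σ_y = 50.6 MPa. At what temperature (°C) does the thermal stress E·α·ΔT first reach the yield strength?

E = 73640 MPa = 73.64 GPa.
E·α·ΔT = 50.60 MPa ⇒ ΔT = 50.60 / (73.64×10³ × 9.08×10⁻⁶) = 75.67 K.
T = 29.5 + 75.67 = 105.2 °C.

105 °C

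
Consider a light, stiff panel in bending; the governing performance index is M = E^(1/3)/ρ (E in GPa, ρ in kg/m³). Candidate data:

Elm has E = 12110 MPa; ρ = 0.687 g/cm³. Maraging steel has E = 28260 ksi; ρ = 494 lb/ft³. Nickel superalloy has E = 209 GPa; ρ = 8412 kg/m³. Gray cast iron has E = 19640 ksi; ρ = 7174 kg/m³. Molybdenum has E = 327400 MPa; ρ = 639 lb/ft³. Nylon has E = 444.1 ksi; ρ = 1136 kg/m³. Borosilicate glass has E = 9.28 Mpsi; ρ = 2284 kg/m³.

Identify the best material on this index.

Normalizing units and computing the index:
  elm: E = 12.11 GPa, ρ = 687.0 kg/m³
  maraging steel: E = 194.8 GPa, ρ = 7913 kg/m³
  nickel superalloy: E = 209.0 GPa, ρ = 8412 kg/m³
  gray cast iron: E = 135.4 GPa, ρ = 7174 kg/m³
  molybdenum: E = 327.4 GPa, ρ = 10240 kg/m³
  nylon: E = 3.062 GPa, ρ = 1136 kg/m³
  borosilicate glass: E = 63.98 GPa, ρ = 2284 kg/m³
  elm: M = 3.34×10⁻³
  borosilicate glass: M = 1.75×10⁻³
  nylon: M = 1.28×10⁻³
  maraging steel: M = 0.733×10⁻³
  gray cast iron: M = 0.716×10⁻³
  nickel superalloy: M = 0.705×10⁻³
  molybdenum: M = 0.673×10⁻³
Elm ranks first.

elm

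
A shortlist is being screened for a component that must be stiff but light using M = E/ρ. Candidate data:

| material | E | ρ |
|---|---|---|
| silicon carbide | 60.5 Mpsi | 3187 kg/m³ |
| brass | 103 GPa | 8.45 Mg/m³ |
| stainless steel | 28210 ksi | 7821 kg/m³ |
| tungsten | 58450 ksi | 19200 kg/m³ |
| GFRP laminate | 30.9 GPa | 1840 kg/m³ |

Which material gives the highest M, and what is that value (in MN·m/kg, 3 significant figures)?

silicon carbide, M = 131 MN·m/kg

Putting every candidate on a common basis:
  silicon carbide: E = 417.1 GPa, ρ = 3187 kg/m³
  brass: E = 103.0 GPa, ρ = 8450 kg/m³
  stainless steel: E = 194.5 GPa, ρ = 7821 kg/m³
  tungsten: E = 403.0 GPa, ρ = 19200 kg/m³
  GFRP laminate: E = 30.90 GPa, ρ = 1840 kg/m³
  silicon carbide: M = 131 MN·m/kg
  stainless steel: M = 24.9 MN·m/kg
  tungsten: M = 21.0 MN·m/kg
  GFRP laminate: M = 16.8 MN·m/kg
  brass: M = 12.2 MN·m/kg
Highest index: silicon carbide.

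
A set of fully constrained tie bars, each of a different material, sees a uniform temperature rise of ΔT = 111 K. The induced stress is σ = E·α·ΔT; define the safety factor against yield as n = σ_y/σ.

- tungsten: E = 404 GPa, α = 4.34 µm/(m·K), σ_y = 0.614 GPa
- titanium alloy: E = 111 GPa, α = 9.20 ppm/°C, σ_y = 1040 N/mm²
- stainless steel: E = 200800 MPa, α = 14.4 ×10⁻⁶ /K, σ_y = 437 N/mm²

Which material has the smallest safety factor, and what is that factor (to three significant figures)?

stainless steel, n = 1.36

With everything in SI (GPa, ×10⁻⁶/K, MPa):
  tungsten: E = 404.0, α = 4.34, σ_y = 614.0 → σ = 195 MPa, n = 3.15
  titanium alloy: E = 111.0, α = 9.20, σ_y = 1040 → σ = 113 MPa, n = 9.17
  stainless steel: E = 200.8, α = 14.4, σ_y = 437.0 → σ = 321 MPa, n = 1.36
Smallest n: stainless steel with n = 1.36.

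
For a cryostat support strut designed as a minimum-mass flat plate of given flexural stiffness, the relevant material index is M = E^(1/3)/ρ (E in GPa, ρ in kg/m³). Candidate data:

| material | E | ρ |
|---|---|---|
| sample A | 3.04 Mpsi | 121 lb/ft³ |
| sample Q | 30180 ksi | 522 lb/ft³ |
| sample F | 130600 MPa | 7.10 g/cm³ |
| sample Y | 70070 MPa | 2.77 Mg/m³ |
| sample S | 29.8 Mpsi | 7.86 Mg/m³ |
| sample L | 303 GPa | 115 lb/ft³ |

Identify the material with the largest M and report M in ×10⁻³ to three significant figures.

In SI units:
  sample A: E = 20.96 GPa, ρ = 1938 kg/m³
  sample Q: E = 208.1 GPa, ρ = 8362 kg/m³
  sample F: E = 130.6 GPa, ρ = 7100 kg/m³
  sample Y: E = 70.07 GPa, ρ = 2770 kg/m³
  sample S: E = 205.5 GPa, ρ = 7860 kg/m³
  sample L: E = 303.0 GPa, ρ = 1842 kg/m³
  sample L: M = 3.65×10⁻³
  sample Y: M = 1.49×10⁻³
  sample A: M = 1.42×10⁻³
  sample S: M = 0.751×10⁻³
  sample F: M = 0.715×10⁻³
  sample Q: M = 0.709×10⁻³
Highest index: sample L.

sample L, M = 3.65×10⁻³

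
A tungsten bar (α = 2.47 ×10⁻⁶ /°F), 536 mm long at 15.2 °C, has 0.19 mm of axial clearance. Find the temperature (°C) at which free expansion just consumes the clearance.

α = 2.47×10⁻⁶/°F × 9/5 = 4.45×10⁻⁶/K.
α·L₀·ΔT = 0.19 mm ⇒ ΔT = 0.19 / (4.45×10⁻⁶ × 536.0) = 79.73 K.
T = 15.2 + 79.73 = 94.93 °C.

94.9 °C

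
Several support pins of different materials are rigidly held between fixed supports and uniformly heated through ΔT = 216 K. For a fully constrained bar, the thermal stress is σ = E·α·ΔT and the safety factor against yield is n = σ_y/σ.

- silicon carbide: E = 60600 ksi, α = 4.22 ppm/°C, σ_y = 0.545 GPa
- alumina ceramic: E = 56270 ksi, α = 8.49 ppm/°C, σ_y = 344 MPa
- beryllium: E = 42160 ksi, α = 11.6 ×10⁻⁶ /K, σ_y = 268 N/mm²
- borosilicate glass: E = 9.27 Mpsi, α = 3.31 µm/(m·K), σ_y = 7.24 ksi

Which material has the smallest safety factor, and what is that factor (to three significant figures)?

beryllium, n = 0.368

Converting E to GPa, α to ×10⁻⁶/K, σ_y to MPa, then σ and n for each:
  silicon carbide: E = 417.8, α = 4.22, σ_y = 545.0 → σ = 381 MPa, n = 1.43
  alumina ceramic: E = 388.0, α = 8.49, σ_y = 344.0 → σ = 711 MPa, n = 0.484
  beryllium: E = 290.7, α = 11.6, σ_y = 268.0 → σ = 728 MPa, n = 0.368
  borosilicate glass: E = 63.91, α = 3.31, σ_y = 49.92 → σ = 45.7 MPa, n = 1.09
Beryllium has the lowest safety factor, n = 0.368.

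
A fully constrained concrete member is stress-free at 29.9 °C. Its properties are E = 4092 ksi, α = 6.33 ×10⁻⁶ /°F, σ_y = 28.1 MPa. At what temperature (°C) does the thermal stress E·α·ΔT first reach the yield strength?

117 °C

E = 4092 ksi = 28.21 GPa.
α = 6.33×10⁻⁶/°F × 9/5 = 11.4×10⁻⁶/K.
E·α·ΔT = 28.10 MPa ⇒ ΔT = 28.10 / (28.21×10³ × 11.4×10⁻⁶) = 87.41 K.
T = 29.9 + 87.41 = 117.3 °C.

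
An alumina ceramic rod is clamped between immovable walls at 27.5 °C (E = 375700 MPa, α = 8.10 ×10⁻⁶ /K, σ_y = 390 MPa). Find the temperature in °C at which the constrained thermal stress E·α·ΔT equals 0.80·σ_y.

130 °C

E = 375700 MPa = 375.7 GPa.
E·α·ΔT = 312.0 MPa ⇒ ΔT = 312.0 / (375.7×10³ × 8.10×10⁻⁶) = 102.5 K.
T = 27.5 + 102.5 = 130.0 °C.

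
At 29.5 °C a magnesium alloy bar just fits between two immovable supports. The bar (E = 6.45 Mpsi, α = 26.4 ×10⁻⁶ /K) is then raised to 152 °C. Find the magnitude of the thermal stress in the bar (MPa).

E = 6.45 Mpsi = 44.47 GPa.
ΔT = 122.5 K. Constrained thermal stress σ = E·α·ΔT = 44.47×10³ MPa × 26.4×10⁻⁶ × 122.5 = 144 MPa (compressive).

144 MPa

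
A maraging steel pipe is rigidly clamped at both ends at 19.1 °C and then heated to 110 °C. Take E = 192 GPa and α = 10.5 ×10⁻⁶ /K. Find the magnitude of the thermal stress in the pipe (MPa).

183 MPa

ΔT = 90.90 K. Constrained thermal stress σ = E·α·ΔT = 192.0×10³ MPa × 10.5×10⁻⁶ × 90.90 = 183 MPa (compressive).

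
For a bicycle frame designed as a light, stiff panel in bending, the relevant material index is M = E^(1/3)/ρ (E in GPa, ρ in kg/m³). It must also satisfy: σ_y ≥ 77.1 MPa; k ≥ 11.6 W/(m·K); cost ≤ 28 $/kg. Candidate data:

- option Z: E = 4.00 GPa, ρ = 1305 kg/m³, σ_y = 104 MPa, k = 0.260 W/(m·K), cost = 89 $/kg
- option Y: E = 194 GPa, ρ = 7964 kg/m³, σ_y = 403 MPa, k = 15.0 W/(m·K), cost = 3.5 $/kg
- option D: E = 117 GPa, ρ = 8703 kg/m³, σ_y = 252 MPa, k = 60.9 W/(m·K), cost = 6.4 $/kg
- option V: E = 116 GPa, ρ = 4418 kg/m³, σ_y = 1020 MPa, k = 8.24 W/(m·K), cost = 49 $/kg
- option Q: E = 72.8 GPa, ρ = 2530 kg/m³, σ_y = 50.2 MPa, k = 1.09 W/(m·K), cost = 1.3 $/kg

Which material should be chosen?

option Y

Screen on constraints: σ_y ≥ 77.1 MPa; k ≥ 11.6 W/(m·K); cost ≤ 28 $/kg. Survivors: option Y, option D.
Per-candidate index values:
  option Y: M = 0.727×10⁻³
  option D: M = 0.562×10⁻³
The maximum is for option Y.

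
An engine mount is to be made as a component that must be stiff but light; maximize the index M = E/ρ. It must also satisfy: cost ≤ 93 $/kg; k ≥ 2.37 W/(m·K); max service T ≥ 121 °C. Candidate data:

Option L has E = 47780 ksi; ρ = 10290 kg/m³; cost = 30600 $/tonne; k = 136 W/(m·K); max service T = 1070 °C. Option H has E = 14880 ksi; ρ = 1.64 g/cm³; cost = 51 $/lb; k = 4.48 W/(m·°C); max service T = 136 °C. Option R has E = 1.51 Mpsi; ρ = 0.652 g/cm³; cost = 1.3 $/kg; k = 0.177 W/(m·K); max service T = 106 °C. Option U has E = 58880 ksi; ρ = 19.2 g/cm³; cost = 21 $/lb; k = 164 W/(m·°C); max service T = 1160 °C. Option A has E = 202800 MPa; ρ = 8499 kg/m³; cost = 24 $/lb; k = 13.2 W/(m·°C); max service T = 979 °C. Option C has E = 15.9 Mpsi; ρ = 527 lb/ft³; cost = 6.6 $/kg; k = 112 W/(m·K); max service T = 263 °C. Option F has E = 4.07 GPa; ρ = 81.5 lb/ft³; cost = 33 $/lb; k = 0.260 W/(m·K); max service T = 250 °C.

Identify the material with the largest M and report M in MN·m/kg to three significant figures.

Screen on constraints: cost ≤ 93 $/kg; k ≥ 2.37 W/(m·K); max service T ≥ 121 °C. Survivors: option L, option U, option A, option C.
After converting to SI:
  option L: E = 329.4 GPa, ρ = 10290 kg/m³
  option U: E = 406.0 GPa, ρ = 19200 kg/m³
  option A: E = 202.8 GPa, ρ = 8499 kg/m³
  option C: E = 109.6 GPa, ρ = 8442 kg/m³
  option L: M = 32.0 MN·m/kg
  option A: M = 23.9 MN·m/kg
  option U: M = 21.1 MN·m/kg
  option C: M = 13.0 MN·m/kg
Option L has the largest M.

option L, M = 32.0 MN·m/kg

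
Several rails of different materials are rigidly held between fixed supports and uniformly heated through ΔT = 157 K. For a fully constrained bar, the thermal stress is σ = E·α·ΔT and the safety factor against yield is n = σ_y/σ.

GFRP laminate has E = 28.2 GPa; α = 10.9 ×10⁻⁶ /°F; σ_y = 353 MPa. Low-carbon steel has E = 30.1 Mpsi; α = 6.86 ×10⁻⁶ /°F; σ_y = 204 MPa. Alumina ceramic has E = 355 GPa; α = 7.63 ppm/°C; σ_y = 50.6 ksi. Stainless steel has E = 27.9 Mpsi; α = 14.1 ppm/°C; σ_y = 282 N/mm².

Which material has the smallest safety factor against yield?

low-carbon steel

Converting E to GPa, α to ×10⁻⁶/K, σ_y to MPa, then σ and n for each:
  GFRP laminate: E = 28.20, α = 19.6, σ_y = 353.0 → σ = 86.9 MPa, n = 4.06
  low-carbon steel: E = 207.5, α = 12.3, σ_y = 204.0 → σ = 402 MPa, n = 0.507
  alumina ceramic: E = 355.0, α = 7.63, σ_y = 348.9 → σ = 425 MPa, n = 0.820
  stainless steel: E = 192.4, α = 14.1, σ_y = 282.0 → σ = 426 MPa, n = 0.662
Smallest n: low-carbon steel with n = 0.507.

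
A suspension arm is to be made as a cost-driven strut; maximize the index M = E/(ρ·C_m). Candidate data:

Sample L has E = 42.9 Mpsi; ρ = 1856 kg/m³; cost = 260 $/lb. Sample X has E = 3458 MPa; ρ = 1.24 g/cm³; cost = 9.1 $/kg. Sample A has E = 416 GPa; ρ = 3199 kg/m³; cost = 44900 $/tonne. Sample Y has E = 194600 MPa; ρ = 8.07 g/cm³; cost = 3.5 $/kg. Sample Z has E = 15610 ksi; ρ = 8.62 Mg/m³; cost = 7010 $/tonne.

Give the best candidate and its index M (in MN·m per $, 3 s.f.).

Normalizing units and computing the index:
  sample L: E = 295.8 GPa, ρ = 1856 kg/m³, cost = 573.2 $/kg
  sample X: E = 3.458 GPa, ρ = 1240 kg/m³, cost = 9.100 $/kg
  sample A: E = 416.0 GPa, ρ = 3199 kg/m³, cost = 44.90 $/kg
  sample Y: E = 194.6 GPa, ρ = 8070 kg/m³, cost = 3.500 $/kg
  sample Z: E = 107.6 GPa, ρ = 8620 kg/m³, cost = 7.010 $/kg
  sample Y: M = 6.89 MN·m per $
  sample A: M = 2.90 MN·m per $
  sample Z: M = 1.78 MN·m per $
  sample X: M = 0.306 MN·m per $
  sample L: M = 0.278 MN·m per $
Highest index: sample Y.

sample Y, M = 6.89 MN·m per $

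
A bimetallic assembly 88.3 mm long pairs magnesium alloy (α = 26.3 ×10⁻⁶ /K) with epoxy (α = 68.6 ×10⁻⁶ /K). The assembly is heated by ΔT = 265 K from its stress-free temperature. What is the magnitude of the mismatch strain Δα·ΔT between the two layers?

0.0112

Δα = |26.3 − 68.6|×10⁻⁶/K = 42.3×10⁻⁶/K.
Mismatch strain = Δα·ΔT = 42.3×10⁻⁶ × 265.0 = 0.0112.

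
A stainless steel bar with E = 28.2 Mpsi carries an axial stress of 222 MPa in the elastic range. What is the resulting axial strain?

E = 28.2 Mpsi = 194.4 GPa = 194400 MPa.
ε = σ/E = 222 / 194400 = 1.14×10⁻³.

1.14×10⁻³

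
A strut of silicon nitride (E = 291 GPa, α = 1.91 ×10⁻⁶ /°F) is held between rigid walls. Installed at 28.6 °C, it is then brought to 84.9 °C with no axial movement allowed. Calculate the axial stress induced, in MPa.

α = 1.91×10⁻⁶/°F × 9/5 = 3.44×10⁻⁶/K.
ΔT = 56.30 K. Constrained thermal stress σ = E·α·ΔT = 291.0×10³ MPa × 3.44×10⁻⁶ × 56.30 = 56.3 MPa (compressive).

56.3 MPa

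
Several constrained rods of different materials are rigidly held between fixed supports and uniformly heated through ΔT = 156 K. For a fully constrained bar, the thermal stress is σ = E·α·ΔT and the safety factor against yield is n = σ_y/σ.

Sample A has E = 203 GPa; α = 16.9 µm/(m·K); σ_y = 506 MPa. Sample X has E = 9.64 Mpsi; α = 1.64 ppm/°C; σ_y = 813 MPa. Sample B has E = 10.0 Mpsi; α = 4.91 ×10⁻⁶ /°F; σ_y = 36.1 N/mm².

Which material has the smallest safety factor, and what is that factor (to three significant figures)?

sample B, n = 0.380

In consistent units (E in GPa, α in ×10⁻⁶/K, σ_y in MPa):
  sample A: E = 203.0, α = 16.9, σ_y = 506.0 → σ = 535 MPa, n = 0.945
  sample X: E = 66.47, α = 1.64, σ_y = 813.0 → σ = 17.0 MPa, n = 47.8
  sample B: E = 68.95, α = 8.84, σ_y = 36.10 → σ = 95.1 MPa, n = 0.380
The minimum is sample B at n = 0.380.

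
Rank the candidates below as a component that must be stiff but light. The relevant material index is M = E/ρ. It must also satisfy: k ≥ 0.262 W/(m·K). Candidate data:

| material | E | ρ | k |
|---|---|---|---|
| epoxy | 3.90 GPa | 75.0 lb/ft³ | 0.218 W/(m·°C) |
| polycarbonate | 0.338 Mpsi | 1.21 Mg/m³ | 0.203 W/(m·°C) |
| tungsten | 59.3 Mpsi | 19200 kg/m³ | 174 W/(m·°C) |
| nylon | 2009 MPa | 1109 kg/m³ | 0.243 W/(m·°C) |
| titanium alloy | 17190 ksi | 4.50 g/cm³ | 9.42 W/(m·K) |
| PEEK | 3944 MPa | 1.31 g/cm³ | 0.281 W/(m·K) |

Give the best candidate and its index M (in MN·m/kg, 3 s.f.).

titanium alloy, M = 26.3 MN·m/kg

Screen on constraints: k ≥ 0.262 W/(m·K). Survivors: tungsten, titanium alloy, PEEK.
After converting to SI:
  tungsten: E = 408.9 GPa, ρ = 19200 kg/m³
  titanium alloy: E = 118.5 GPa, ρ = 4500 kg/m³
  PEEK: E = 3.944 GPa, ρ = 1310 kg/m³
  titanium alloy: M = 26.3 MN·m/kg
  tungsten: M = 21.3 MN·m/kg
  PEEK: M = 3.01 MN·m/kg
Highest index: titanium alloy.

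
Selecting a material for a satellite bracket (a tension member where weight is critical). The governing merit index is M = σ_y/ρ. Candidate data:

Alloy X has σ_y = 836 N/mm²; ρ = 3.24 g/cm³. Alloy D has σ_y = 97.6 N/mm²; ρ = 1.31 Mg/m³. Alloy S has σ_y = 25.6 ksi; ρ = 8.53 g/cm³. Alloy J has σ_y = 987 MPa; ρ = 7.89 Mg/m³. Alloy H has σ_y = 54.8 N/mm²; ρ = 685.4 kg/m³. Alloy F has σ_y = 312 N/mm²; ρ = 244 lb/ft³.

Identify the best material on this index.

alloy X

After converting to SI:
  alloy X: σ_y = 836.0 MPa, ρ = 3240 kg/m³
  alloy D: σ_y = 97.60 MPa, ρ = 1310 kg/m³
  alloy S: σ_y = 176.5 MPa, ρ = 8530 kg/m³
  alloy J: σ_y = 987.0 MPa, ρ = 7890 kg/m³
  alloy H: σ_y = 54.80 MPa, ρ = 685.4 kg/m³
  alloy F: σ_y = 312.0 MPa, ρ = 3909 kg/m³
  alloy X: M = 258 kN·m/kg
  alloy J: M = 125 kN·m/kg
  alloy H: M = 80.0 kN·m/kg
  alloy F: M = 79.8 kN·m/kg
  alloy D: M = 74.5 kN·m/kg
  alloy S: M = 20.7 kN·m/kg
Highest index: alloy X.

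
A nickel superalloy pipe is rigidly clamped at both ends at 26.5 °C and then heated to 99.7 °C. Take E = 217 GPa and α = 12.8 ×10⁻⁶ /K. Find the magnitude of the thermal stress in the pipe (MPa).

ΔT = 73.20 K. Constrained thermal stress σ = E·α·ΔT = 217.0×10³ MPa × 12.8×10⁻⁶ × 73.20 = 203 MPa (compressive).

203 MPa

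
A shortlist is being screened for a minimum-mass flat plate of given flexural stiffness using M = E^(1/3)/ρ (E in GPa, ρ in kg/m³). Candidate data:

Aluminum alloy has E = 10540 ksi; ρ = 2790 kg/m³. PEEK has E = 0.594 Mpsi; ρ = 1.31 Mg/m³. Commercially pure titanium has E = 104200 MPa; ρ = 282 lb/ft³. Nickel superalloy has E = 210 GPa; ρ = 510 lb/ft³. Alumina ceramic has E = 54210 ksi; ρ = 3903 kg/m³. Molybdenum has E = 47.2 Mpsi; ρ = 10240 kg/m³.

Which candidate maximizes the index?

Convert each candidate to consistent units, then evaluate M:
  aluminum alloy: E = 72.67 GPa, ρ = 2790 kg/m³
  PEEK: E = 4.095 GPa, ρ = 1310 kg/m³
  commercially pure titanium: E = 104.2 GPa, ρ = 4517 kg/m³
  nickel superalloy: E = 210.0 GPa, ρ = 8169 kg/m³
  alumina ceramic: E = 373.8 GPa, ρ = 3903 kg/m³
  molybdenum: E = 325.4 GPa, ρ = 10240 kg/m³
  alumina ceramic: M = 1.85×10⁻³
  aluminum alloy: M = 1.50×10⁻³
  PEEK: M = 1.22×10⁻³
  commercially pure titanium: M = 1.04×10⁻³
  nickel superalloy: M = 0.728×10⁻³
  molybdenum: M = 0.672×10⁻³
Highest index: alumina ceramic.

alumina ceramic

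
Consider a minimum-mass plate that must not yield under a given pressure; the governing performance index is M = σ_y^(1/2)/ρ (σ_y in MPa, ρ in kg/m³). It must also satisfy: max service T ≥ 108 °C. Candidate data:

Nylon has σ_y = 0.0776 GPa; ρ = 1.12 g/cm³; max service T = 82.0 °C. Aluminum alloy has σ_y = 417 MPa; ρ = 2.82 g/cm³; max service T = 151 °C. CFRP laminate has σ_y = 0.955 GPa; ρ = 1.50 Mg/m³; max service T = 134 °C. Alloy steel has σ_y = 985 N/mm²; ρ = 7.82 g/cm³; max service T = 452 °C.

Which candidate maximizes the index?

CFRP laminate

Screen on constraints: max service T ≥ 108 °C. Survivors: aluminum alloy, CFRP laminate, alloy steel.
After converting to SI:
  aluminum alloy: σ_y = 417.0 MPa, ρ = 2820 kg/m³
  CFRP laminate: σ_y = 955.0 MPa, ρ = 1500 kg/m³
  alloy steel: σ_y = 985.0 MPa, ρ = 7820 kg/m³
  CFRP laminate: M = 20.6×10⁻³
  aluminum alloy: M = 7.24×10⁻³
  alloy steel: M = 4.01×10⁻³
The maximum is for CFRP laminate.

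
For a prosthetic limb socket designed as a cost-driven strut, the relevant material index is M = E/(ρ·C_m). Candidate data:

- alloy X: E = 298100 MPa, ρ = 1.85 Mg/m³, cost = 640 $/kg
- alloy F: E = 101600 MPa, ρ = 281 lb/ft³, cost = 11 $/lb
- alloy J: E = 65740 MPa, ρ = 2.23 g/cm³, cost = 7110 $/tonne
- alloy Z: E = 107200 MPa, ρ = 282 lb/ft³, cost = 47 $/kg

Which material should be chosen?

alloy J

Normalizing units and computing the index:
  alloy X: E = 298.1 GPa, ρ = 1850 kg/m³, cost = 640.0 $/kg
  alloy F: E = 101.6 GPa, ρ = 4501 kg/m³, cost = 24.25 $/kg
  alloy J: E = 65.74 GPa, ρ = 2230 kg/m³, cost = 7.110 $/kg
  alloy Z: E = 107.2 GPa, ρ = 4517 kg/m³, cost = 47.00 $/kg
  alloy J: M = 4.15 MN·m per $
  alloy F: M = 0.931 MN·m per $
  alloy Z: M = 0.505 MN·m per $
  alloy X: M = 0.252 MN·m per $
Alloy J has the largest M.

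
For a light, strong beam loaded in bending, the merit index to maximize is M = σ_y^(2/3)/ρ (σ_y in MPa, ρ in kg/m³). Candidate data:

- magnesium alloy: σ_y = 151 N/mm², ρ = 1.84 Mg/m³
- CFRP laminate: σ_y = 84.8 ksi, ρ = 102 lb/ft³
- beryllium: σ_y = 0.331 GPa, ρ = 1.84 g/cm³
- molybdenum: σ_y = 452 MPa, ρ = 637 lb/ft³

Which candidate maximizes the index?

CFRP laminate

Normalizing units and computing the index:
  magnesium alloy: σ_y = 151.0 MPa, ρ = 1840 kg/m³
  CFRP laminate: σ_y = 584.7 MPa, ρ = 1634 kg/m³
  beryllium: σ_y = 331.0 MPa, ρ = 1840 kg/m³
  molybdenum: σ_y = 452.0 MPa, ρ = 10200 kg/m³
  CFRP laminate: M = 42.8×10⁻³
  beryllium: M = 26.0×10⁻³
  magnesium alloy: M = 15.4×10⁻³
  molybdenum: M = 5.77×10⁻³
CFRP laminate has the largest M.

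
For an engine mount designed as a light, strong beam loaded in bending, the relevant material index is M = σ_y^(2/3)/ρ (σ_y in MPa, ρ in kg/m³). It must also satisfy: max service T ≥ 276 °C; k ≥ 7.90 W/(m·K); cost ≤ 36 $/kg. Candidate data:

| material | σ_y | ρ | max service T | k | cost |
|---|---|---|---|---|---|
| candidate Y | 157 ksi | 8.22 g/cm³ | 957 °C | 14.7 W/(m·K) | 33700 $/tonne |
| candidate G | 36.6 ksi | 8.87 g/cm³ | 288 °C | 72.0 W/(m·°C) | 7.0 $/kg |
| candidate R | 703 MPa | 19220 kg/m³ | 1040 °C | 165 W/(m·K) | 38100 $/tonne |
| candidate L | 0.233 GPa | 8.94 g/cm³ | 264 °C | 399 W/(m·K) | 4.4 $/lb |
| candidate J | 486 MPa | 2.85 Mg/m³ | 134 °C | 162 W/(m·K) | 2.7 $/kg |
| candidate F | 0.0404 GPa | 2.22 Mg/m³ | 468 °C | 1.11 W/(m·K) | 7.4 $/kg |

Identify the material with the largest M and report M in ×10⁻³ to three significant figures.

candidate Y, M = 12.8×10⁻³

Screen on constraints: max service T ≥ 276 °C; k ≥ 7.90 W/(m·K); cost ≤ 36 $/kg. Survivors: candidate Y, candidate G.
Putting every candidate on a common basis:
  candidate Y: σ_y = 1082 MPa, ρ = 8220 kg/m³
  candidate G: σ_y = 252.3 MPa, ρ = 8870 kg/m³
  candidate Y: M = 12.8×10⁻³
  candidate G: M = 4.50×10⁻³
The maximum is for candidate Y.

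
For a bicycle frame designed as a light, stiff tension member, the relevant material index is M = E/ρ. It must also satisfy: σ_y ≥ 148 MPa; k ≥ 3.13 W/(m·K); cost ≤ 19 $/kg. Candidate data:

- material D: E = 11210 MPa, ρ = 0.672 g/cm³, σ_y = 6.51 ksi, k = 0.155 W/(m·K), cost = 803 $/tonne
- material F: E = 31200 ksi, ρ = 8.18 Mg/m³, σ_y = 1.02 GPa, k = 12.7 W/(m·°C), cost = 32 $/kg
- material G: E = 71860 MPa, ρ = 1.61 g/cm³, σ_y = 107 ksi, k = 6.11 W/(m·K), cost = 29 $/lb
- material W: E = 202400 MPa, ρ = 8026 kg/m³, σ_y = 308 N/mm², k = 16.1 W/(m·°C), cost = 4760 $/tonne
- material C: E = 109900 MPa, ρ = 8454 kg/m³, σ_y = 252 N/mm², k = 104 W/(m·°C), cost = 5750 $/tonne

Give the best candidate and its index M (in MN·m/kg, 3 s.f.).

Screen on constraints: σ_y ≥ 148 MPa; k ≥ 3.13 W/(m·K); cost ≤ 19 $/kg. Survivors: material W, material C.
Normalizing units and computing the index:
  material W: E = 202.4 GPa, ρ = 8026 kg/m³
  material C: E = 109.9 GPa, ρ = 8454 kg/m³
  material W: M = 25.2 MN·m/kg
  material C: M = 13.0 MN·m/kg
Material W has the largest M.

material W, M = 25.2 MN·m/kg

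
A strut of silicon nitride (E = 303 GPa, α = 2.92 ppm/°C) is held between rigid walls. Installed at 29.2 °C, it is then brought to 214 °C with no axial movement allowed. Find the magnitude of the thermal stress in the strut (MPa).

164 MPa

ΔT = 184.8 K. Constrained thermal stress σ = E·α·ΔT = 303.0×10³ MPa × 2.92×10⁻⁶ × 184.8 = 164 MPa (compressive).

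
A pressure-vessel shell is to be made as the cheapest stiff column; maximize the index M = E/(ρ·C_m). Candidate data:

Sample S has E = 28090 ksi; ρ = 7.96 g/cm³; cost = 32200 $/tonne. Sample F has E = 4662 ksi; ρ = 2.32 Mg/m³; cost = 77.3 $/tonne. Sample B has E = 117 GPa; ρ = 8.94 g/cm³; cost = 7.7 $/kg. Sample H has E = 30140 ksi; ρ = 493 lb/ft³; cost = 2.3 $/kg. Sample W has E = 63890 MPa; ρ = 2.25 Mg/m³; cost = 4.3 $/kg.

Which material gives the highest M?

sample F

After converting to SI:
  sample S: E = 193.7 GPa, ρ = 7960 kg/m³, cost = 32.20 $/kg
  sample F: E = 32.14 GPa, ρ = 2320 kg/m³, cost = 0.07730 $/kg
  sample B: E = 117.0 GPa, ρ = 8940 kg/m³, cost = 7.700 $/kg
  sample H: E = 207.8 GPa, ρ = 7897 kg/m³, cost = 2.300 $/kg
  sample W: E = 63.89 GPa, ρ = 2250 kg/m³, cost = 4.300 $/kg
  sample F: M = 179 MN·m per $
  sample H: M = 11.4 MN·m per $
  sample W: M = 6.60 MN·m per $
  sample B: M = 1.70 MN·m per $
  sample S: M = 0.756 MN·m per $
Highest index: sample F.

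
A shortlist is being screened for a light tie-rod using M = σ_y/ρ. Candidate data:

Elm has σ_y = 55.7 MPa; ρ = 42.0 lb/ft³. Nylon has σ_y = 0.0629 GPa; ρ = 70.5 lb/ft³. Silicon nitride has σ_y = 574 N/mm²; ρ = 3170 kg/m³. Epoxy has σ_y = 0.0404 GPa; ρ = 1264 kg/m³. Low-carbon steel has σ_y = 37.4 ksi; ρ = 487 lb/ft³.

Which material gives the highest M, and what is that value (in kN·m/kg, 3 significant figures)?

In SI units:
  elm: σ_y = 55.70 MPa, ρ = 672.8 kg/m³
  nylon: σ_y = 62.90 MPa, ρ = 1129 kg/m³
  silicon nitride: σ_y = 574.0 MPa, ρ = 3170 kg/m³
  epoxy: σ_y = 40.40 MPa, ρ = 1264 kg/m³
  low-carbon steel: σ_y = 257.9 MPa, ρ = 7801 kg/m³
  silicon nitride: M = 181 kN·m/kg
  elm: M = 82.8 kN·m/kg
  nylon: M = 55.7 kN·m/kg
  low-carbon steel: M = 33.1 kN·m/kg
  epoxy: M = 32.0 kN·m/kg
The maximum is for silicon nitride.

silicon nitride, M = 181 kN·m/kg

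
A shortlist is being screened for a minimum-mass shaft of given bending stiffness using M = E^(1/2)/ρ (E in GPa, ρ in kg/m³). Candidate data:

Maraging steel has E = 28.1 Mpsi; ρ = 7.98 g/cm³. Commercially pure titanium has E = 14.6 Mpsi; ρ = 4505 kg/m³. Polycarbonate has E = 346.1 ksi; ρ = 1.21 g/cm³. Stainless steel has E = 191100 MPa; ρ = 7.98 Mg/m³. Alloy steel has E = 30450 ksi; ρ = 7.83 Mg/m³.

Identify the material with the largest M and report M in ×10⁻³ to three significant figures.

After converting to SI:
  maraging steel: E = 193.7 GPa, ρ = 7980 kg/m³
  commercially pure titanium: E = 100.7 GPa, ρ = 4505 kg/m³
  polycarbonate: E = 2.386 GPa, ρ = 1210 kg/m³
  stainless steel: E = 191.1 GPa, ρ = 7980 kg/m³
  alloy steel: E = 209.9 GPa, ρ = 7830 kg/m³
  commercially pure titanium: M = 2.23×10⁻³
  alloy steel: M = 1.85×10⁻³
  maraging steel: M = 1.74×10⁻³
  stainless steel: M = 1.73×10⁻³
  polycarbonate: M = 1.28×10⁻³
Commercially pure titanium ranks first.

commercially pure titanium, M = 2.23×10⁻³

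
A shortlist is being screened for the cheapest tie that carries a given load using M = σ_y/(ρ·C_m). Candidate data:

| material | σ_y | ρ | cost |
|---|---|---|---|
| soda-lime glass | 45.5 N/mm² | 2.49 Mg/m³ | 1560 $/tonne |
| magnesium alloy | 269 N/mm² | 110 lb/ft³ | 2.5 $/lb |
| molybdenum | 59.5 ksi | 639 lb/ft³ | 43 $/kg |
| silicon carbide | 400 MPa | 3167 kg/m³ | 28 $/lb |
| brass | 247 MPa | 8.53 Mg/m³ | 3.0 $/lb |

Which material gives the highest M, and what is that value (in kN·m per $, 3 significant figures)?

magnesium alloy, M = 27.7 kN·m per $

Putting every candidate on a common basis:
  soda-lime glass: σ_y = 45.50 MPa, ρ = 2490 kg/m³, cost = 1.560 $/kg
  magnesium alloy: σ_y = 269.0 MPa, ρ = 1762 kg/m³, cost = 5.511 $/kg
  molybdenum: σ_y = 410.2 MPa, ρ = 10240 kg/m³, cost = 43.00 $/kg
  silicon carbide: σ_y = 400.0 MPa, ρ = 3167 kg/m³, cost = 61.73 $/kg
  brass: σ_y = 247.0 MPa, ρ = 8530 kg/m³, cost = 6.614 $/kg
  magnesium alloy: M = 27.7 kN·m per $
  soda-lime glass: M = 11.7 kN·m per $
  brass: M = 4.38 kN·m per $
  silicon carbide: M = 2.05 kN·m per $
  molybdenum: M = 0.932 kN·m per $
The maximum is for magnesium alloy.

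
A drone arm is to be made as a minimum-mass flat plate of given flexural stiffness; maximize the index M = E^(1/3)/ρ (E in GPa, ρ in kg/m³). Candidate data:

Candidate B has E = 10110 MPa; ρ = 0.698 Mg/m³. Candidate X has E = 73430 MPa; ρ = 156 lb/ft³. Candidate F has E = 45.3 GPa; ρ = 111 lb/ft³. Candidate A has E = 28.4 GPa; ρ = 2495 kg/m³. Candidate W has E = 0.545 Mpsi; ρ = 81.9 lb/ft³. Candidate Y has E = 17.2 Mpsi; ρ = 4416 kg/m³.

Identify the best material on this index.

candidate B

After converting to SI:
  candidate B: E = 10.11 GPa, ρ = 698.0 kg/m³
  candidate X: E = 73.43 GPa, ρ = 2499 kg/m³
  candidate F: E = 45.30 GPa, ρ = 1778 kg/m³
  candidate A: E = 28.40 GPa, ρ = 2495 kg/m³
  candidate W: E = 3.758 GPa, ρ = 1312 kg/m³
  candidate Y: E = 118.6 GPa, ρ = 4416 kg/m³
  candidate B: M = 3.10×10⁻³
  candidate F: M = 2.00×10⁻³
  candidate X: M = 1.68×10⁻³
  candidate A: M = 1.22×10⁻³
  candidate W: M = 1.19×10⁻³
  candidate Y: M = 1.11×10⁻³
Candidate B has the largest M.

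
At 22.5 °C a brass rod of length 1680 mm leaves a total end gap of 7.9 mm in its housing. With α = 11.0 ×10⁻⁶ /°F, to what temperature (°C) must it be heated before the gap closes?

α = 11.0×10⁻⁶/°F × 9/5 = 19.8×10⁻⁶/K.
α·L₀·ΔT = 7.9 mm ⇒ ΔT = 7.9 / (19.8×10⁻⁶ × 1680.0) = 237.5 K.
T = 22.5 + 237.5 = 260.0 °C.

260 °C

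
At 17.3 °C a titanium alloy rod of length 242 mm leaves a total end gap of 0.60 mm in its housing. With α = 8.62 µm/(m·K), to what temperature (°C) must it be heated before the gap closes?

305 °C

α·L₀·ΔT = 0.6 mm ⇒ ΔT = 0.6 / (8.62×10⁻⁶ × 242.0) = 287.6 K.
T = 17.3 + 287.6 = 304.9 °C.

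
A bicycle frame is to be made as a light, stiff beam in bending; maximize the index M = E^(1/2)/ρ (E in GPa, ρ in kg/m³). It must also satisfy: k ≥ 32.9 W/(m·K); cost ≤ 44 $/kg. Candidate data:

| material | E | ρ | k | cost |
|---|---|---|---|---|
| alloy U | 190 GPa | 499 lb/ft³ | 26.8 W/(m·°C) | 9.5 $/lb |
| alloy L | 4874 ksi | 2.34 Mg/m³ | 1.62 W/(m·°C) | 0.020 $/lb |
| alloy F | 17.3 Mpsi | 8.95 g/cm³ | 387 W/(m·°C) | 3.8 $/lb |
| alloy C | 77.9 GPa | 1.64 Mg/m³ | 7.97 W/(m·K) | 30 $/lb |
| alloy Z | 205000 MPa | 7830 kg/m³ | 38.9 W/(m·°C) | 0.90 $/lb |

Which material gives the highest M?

Screen on constraints: k ≥ 32.9 W/(m·K); cost ≤ 44 $/kg. Survivors: alloy F, alloy Z.
Putting every candidate on a common basis:
  alloy F: E = 119.3 GPa, ρ = 8950 kg/m³
  alloy Z: E = 205.0 GPa, ρ = 7830 kg/m³
  alloy Z: M = 1.83×10⁻³
  alloy F: M = 1.22×10⁻³
Highest index: alloy Z.

alloy Z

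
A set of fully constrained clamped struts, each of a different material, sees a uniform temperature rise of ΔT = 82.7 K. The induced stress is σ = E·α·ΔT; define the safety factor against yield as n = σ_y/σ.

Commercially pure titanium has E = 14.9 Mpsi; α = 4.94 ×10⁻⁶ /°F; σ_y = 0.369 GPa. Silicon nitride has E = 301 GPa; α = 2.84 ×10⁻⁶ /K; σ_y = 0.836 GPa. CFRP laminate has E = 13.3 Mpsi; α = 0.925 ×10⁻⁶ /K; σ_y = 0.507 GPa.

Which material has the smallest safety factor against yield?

In consistent units (E in GPa, α in ×10⁻⁶/K, σ_y in MPa):
  commercially pure titanium: E = 102.7, α = 8.89, σ_y = 369.0 → σ = 75.5 MPa, n = 4.88
  silicon nitride: E = 301.0, α = 2.84, σ_y = 836.0 → σ = 70.7 MPa, n = 11.8
  CFRP laminate: E = 91.70, α = 0.925, σ_y = 507.0 → σ = 7.01 MPa, n = 72.3
The minimum is commercially pure titanium at n = 4.88.

commercially pure titanium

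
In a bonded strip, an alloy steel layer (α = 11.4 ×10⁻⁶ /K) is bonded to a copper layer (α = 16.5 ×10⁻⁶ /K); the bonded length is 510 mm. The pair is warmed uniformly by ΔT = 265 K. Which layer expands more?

α(alloy steel) = 11.4×10⁻⁶/K vs α(copper) = 16.5×10⁻⁶/K.
Higher α expands more for the same ΔT: copper.

copper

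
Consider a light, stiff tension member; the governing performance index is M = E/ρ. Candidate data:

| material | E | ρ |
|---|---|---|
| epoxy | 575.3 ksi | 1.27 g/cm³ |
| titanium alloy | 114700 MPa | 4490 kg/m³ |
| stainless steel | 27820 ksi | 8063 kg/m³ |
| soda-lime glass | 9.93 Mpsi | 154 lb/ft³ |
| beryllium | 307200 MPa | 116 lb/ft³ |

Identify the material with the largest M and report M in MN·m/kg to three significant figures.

beryllium, M = 165 MN·m/kg

Putting every candidate on a common basis:
  epoxy: E = 3.967 GPa, ρ = 1270 kg/m³
  titanium alloy: E = 114.7 GPa, ρ = 4490 kg/m³
  stainless steel: E = 191.8 GPa, ρ = 8063 kg/m³
  soda-lime glass: E = 68.46 GPa, ρ = 2467 kg/m³
  beryllium: E = 307.2 GPa, ρ = 1858 kg/m³
  beryllium: M = 165 MN·m/kg
  soda-lime glass: M = 27.8 MN·m/kg
  titanium alloy: M = 25.5 MN·m/kg
  stainless steel: M = 23.8 MN·m/kg
  epoxy: M = 3.12 MN·m/kg
Beryllium ranks first.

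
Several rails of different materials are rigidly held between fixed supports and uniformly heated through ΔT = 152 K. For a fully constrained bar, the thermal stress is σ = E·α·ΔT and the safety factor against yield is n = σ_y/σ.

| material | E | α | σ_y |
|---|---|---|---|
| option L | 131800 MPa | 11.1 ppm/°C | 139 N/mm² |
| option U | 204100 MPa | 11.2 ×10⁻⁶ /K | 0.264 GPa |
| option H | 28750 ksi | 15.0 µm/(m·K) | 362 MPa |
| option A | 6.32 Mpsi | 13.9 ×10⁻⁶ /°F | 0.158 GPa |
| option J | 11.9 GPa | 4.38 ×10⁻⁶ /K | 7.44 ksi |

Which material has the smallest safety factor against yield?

option L

In consistent units (E in GPa, α in ×10⁻⁶/K, σ_y in MPa):
  option L: E = 131.8, α = 11.1, σ_y = 139.0 → σ = 222 MPa, n = 0.625
  option U: E = 204.1, α = 11.2, σ_y = 264.0 → σ = 347 MPa, n = 0.760
  option H: E = 198.2, α = 15.0, σ_y = 362.0 → σ = 452 MPa, n = 0.801
  option A: E = 43.57, α = 25.0, σ_y = 158.0 → σ = 166 MPa, n = 0.953
  option J: E = 11.90, α = 4.38, σ_y = 51.30 → σ = 7.92 MPa, n = 6.47
The minimum is option L at n = 0.625.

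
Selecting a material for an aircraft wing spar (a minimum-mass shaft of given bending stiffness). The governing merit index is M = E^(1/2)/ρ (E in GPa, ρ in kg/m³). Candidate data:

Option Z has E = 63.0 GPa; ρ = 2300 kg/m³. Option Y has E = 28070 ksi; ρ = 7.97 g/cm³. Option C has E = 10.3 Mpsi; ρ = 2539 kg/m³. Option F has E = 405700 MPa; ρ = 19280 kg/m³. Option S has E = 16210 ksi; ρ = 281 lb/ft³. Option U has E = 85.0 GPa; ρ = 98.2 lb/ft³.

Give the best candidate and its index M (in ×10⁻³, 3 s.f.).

Putting every candidate on a common basis:
  option Z: E = 63.00 GPa, ρ = 2300 kg/m³
  option Y: E = 193.5 GPa, ρ = 7970 kg/m³
  option C: E = 71.02 GPa, ρ = 2539 kg/m³
  option F: E = 405.7 GPa, ρ = 19280 kg/m³
  option S: E = 111.8 GPa, ρ = 4501 kg/m³
  option U: E = 85.00 GPa, ρ = 1573 kg/m³
  option U: M = 5.86×10⁻³
  option Z: M = 3.45×10⁻³
  option C: M = 3.32×10⁻³
  option S: M = 2.35×10⁻³
  option Y: M = 1.75×10⁻³
  option F: M = 1.04×10⁻³
Option U has the largest M.

option U, M = 5.86×10⁻³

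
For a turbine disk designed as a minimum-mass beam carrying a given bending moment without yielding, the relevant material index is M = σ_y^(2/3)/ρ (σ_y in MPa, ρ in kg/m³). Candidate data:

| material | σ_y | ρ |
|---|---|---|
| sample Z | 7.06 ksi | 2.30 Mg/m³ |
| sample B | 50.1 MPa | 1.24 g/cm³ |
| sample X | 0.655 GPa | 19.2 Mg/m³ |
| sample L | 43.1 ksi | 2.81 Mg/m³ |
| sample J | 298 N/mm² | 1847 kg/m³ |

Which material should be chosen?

Normalizing units and computing the index:
  sample Z: σ_y = 48.68 MPa, ρ = 2300 kg/m³
  sample B: σ_y = 50.10 MPa, ρ = 1240 kg/m³
  sample X: σ_y = 655.0 MPa, ρ = 19200 kg/m³
  sample L: σ_y = 297.2 MPa, ρ = 2810 kg/m³
  sample J: σ_y = 298.0 MPa, ρ = 1847 kg/m³
  sample J: M = 24.2×10⁻³
  sample L: M = 15.8×10⁻³
  sample B: M = 11.0×10⁻³
  sample Z: M = 5.80×10⁻³
  sample X: M = 3.93×10⁻³
Sample J ranks first.

sample J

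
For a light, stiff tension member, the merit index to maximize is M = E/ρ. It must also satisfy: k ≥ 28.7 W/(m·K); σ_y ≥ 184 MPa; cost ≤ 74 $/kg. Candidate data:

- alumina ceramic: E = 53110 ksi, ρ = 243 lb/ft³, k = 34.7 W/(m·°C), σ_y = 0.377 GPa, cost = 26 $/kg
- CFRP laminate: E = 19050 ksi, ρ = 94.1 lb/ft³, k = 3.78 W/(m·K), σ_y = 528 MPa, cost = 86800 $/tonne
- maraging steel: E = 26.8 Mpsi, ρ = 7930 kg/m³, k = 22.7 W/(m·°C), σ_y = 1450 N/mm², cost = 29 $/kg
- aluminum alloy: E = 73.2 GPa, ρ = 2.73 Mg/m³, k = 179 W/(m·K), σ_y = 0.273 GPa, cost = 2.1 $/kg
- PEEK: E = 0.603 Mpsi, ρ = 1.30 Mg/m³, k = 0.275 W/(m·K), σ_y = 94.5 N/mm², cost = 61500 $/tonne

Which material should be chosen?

alumina ceramic

Screen on constraints: k ≥ 28.7 W/(m·K); σ_y ≥ 184 MPa; cost ≤ 74 $/kg. Survivors: alumina ceramic, aluminum alloy.
Putting every candidate on a common basis:
  alumina ceramic: E = 366.2 GPa, ρ = 3892 kg/m³
  aluminum alloy: E = 73.20 GPa, ρ = 2730 kg/m³
  alumina ceramic: M = 94.1 MN·m/kg
  aluminum alloy: M = 26.8 MN·m/kg
Alumina ceramic ranks first.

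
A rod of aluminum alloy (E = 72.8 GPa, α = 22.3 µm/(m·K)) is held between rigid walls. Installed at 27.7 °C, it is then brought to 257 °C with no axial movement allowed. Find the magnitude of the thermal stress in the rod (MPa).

ΔT = 229.3 K. Constrained thermal stress σ = E·α·ΔT = 72.80×10³ MPa × 22.3×10⁻⁶ × 229.3 = 372 MPa (compressive).

372 MPa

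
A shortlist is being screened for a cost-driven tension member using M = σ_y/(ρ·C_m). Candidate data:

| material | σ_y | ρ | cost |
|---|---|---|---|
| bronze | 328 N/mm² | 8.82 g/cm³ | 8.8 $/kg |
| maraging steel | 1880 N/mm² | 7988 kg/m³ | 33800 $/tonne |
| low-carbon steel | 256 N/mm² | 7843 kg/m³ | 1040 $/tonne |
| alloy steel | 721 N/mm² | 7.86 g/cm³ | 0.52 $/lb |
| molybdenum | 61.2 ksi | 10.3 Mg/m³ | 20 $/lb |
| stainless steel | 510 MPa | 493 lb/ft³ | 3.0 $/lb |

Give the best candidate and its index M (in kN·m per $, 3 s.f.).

Normalizing units and computing the index:
  bronze: σ_y = 328.0 MPa, ρ = 8820 kg/m³, cost = 8.800 $/kg
  maraging steel: σ_y = 1880 MPa, ρ = 7988 kg/m³, cost = 33.80 $/kg
  low-carbon steel: σ_y = 256.0 MPa, ρ = 7843 kg/m³, cost = 1.040 $/kg
  alloy steel: σ_y = 721.0 MPa, ρ = 7860 kg/m³, cost = 1.146 $/kg
  molybdenum: σ_y = 422.0 MPa, ρ = 10300 kg/m³, cost = 44.09 $/kg
  stainless steel: σ_y = 510.0 MPa, ρ = 7897 kg/m³, cost = 6.614 $/kg
  alloy steel: M = 80.0 kN·m per $
  low-carbon steel: M = 31.4 kN·m per $
  stainless steel: M = 9.76 kN·m per $
  maraging steel: M = 6.96 kN·m per $
  bronze: M = 4.23 kN·m per $
  molybdenum: M = 0.929 kN·m per $
Highest index: alloy steel.

alloy steel, M = 80.0 kN·m per $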